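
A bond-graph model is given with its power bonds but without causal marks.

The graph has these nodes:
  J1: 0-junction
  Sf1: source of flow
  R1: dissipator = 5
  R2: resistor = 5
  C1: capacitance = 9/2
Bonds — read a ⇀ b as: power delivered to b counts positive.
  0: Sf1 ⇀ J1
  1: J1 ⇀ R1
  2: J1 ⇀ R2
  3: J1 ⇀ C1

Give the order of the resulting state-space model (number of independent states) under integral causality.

1  (C1 all integral)

#0 stroke→Sf1  (Sf1: flow source, stroke at near end)
#3 stroke→J1  (prefer integral on C1)
#1 stroke→R1  (J1 effort already set via bond 3)
#2 stroke→R2  (0-jn J1 has e-setter on 3)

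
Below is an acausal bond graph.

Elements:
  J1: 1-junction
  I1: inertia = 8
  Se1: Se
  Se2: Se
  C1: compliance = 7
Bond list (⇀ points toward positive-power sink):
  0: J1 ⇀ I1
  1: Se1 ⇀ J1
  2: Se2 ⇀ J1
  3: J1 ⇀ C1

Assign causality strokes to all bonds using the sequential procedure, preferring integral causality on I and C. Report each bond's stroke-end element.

#0 |I1
#1 |J1
#2 |J1
#3 |J1

bond 1 |J1  (Se1: effort source, stroke at far end)
bond 2 |J1  (Se2 fixes effort; stroke away)
bond 0 |I1  (I1: I, integral causality)
bond 3 |J1  (J1 flow already set via bond 0)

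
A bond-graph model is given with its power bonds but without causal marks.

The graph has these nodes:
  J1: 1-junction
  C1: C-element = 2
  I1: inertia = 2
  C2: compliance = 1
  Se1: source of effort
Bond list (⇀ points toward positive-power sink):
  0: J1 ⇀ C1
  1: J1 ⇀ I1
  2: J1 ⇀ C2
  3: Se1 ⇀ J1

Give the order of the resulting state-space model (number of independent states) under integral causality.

3  (C1, C2, I1 all integral)

bond 3 →J1  (source Se1 imposes e)
bond 0 →J1  (C1 integral (e out))
bond 1 →I1  (prefer integral on I1)
bond 2 →J1  (1-jn J1 has f-setter on 1)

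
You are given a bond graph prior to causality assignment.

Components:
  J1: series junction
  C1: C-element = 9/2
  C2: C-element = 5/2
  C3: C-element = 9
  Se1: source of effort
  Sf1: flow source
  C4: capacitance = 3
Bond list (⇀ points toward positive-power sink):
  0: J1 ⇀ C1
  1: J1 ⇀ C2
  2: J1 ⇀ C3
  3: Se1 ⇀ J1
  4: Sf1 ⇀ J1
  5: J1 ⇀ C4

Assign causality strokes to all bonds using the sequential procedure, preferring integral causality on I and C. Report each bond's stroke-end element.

#3 stroke→J1  (Se1 (Se) sets effort on bond)
#4 stroke→Sf1  (Sf1: flow source, stroke at near end)
#0 stroke→J1  (1-jn J1 has f-setter on 4)
#1 stroke→J1  (J1: bond 4 brought flow, rest push out)
#2 stroke→J1  (1-jn J1 has f-setter on 4)
#5 stroke→J1  (J1: bond 4 brought flow, rest push out)

bond 0 →J1
bond 1 →J1
bond 2 →J1
bond 3 →J1
bond 4 →Sf1
bond 5 →J1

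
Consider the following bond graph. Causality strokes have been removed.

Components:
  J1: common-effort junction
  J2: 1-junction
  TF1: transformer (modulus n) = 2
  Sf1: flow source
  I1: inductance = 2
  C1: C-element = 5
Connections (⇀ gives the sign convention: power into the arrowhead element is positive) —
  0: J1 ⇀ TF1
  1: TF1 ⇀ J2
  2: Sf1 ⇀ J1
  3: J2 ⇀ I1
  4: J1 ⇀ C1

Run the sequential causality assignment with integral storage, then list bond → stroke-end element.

#0 stroke→TF1
#1 stroke→J2
#2 stroke→Sf1
#3 stroke→I1
#4 stroke→J1

β2 stroke→Sf1  (Sf1: flow source, stroke at near end)
β3 stroke→I1  (prefer integral on I1)
β1 stroke→J2  (common-f at J2 fixed by 3)
β0 stroke→TF1  (TF1: transformer flips bond 1)
β4 stroke→J1  (only one effort-in slot at J1)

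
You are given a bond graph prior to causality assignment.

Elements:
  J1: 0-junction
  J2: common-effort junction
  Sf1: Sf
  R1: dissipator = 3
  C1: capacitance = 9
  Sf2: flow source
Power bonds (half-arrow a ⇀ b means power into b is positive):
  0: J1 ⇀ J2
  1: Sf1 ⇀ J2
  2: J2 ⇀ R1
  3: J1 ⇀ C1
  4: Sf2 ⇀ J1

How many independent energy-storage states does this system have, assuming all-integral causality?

β1 stroke→Sf1  (Sf1: flow source, stroke at near end)
β4 stroke→Sf2  (Sf2 (Sf) sets flow on bond)
β3 stroke→J1  (C1 outputs effort q/C1)
β0 stroke→J2  (common-e at J1 fixed by 3)
β2 stroke→R1  (0-jn J2 has e-setter on 0)

1  (C1 all integral)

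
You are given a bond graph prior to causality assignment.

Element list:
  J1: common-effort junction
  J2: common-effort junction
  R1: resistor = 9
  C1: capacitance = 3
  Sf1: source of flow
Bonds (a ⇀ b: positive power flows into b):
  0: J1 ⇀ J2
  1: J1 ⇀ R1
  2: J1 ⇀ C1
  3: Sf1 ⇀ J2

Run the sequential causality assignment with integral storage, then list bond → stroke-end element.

bond 0 |J2
bond 1 |R1
bond 2 |J1
bond 3 |Sf1

b3 stroke at Sf1  (Sf1 fixes flow; stroke at Sf1)
b0 stroke at J2  (only one effort-in slot at J2)
b2 stroke at J1  (C1 integral (e out))
b1 stroke at R1  (J1: bond 2 brought effort, rest push out)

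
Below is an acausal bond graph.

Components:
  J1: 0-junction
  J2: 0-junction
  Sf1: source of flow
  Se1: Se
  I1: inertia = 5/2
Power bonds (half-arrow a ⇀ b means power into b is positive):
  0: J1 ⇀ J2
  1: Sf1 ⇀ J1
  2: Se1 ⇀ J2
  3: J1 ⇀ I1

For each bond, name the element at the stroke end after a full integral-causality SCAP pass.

bond 0 stroke→J1
bond 1 stroke→Sf1
bond 2 stroke→J2
bond 3 stroke→I1

β1 stroke at Sf1  (Sf1: flow source, stroke at near end)
β2 stroke at J2  (source Se1 imposes e)
β0 stroke at J1  (common-e at J2 fixed by 2)
β3 stroke at I1  (common-e at J1 fixed by 0)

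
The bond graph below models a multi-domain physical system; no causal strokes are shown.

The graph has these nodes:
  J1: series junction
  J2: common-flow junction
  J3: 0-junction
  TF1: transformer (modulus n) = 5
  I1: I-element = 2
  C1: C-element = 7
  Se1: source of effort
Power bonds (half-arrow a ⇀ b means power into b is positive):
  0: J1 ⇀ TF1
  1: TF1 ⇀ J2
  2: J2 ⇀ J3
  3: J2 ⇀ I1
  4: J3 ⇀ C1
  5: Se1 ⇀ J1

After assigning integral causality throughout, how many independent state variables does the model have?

2  (C1, I1 all integral)

bond 5 stroke→J1  (source Se1 imposes e)
bond 0 stroke→TF1  (only one flow-in slot at J1)
bond 1 stroke→J2  (through TF1, causality passes straight; one stroke at TF1)
bond 3 stroke→I1  (prefer integral on I1)
bond 2 stroke→J2  (J2 flow already set via bond 3)
bond 4 stroke→J3  (J3 needs exactly one e-in)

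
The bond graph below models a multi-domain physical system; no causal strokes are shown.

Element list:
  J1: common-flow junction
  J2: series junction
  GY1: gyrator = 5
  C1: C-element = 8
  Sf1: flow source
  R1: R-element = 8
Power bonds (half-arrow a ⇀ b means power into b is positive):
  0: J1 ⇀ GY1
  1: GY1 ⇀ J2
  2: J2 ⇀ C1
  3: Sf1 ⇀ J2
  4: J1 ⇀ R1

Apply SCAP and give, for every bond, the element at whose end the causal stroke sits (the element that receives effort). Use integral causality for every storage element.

bond 3 →Sf1  (Sf1: flow source, stroke at near end)
bond 1 →J2  (common-f at J2 fixed by 3)
bond 2 →J2  (common-f at J2 fixed by 3)
bond 0 →J1  (through GY1, causality inverts; strokes same side of GY1)
bond 4 →R1  (closing 1-jn rule on J1)

b0 stroke→J1
b1 stroke→J2
b2 stroke→J2
b3 stroke→Sf1
b4 stroke→R1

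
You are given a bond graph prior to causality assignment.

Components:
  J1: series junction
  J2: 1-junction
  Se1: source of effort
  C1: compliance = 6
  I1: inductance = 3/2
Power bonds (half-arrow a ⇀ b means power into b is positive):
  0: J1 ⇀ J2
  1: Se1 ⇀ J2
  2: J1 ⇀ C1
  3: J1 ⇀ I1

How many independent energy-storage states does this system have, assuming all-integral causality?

2  (C1, I1 all integral)

β1 |J2  (Se1: effort source, stroke at far end)
β0 |J1  (closing 1-jn rule on J2)
β2 |J1  (prefer integral on C1)
β3 |I1  (closing 1-jn rule on J1)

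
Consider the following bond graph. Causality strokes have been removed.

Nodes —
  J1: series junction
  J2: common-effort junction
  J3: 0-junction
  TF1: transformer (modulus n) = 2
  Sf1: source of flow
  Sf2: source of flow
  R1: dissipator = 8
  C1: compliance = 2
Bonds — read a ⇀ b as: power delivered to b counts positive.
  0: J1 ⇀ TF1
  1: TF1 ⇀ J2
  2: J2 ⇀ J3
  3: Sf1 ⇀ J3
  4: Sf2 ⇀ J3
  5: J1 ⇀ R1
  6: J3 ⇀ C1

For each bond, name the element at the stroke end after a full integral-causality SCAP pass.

#3 stroke→Sf1  (Sf1: flow source, stroke at near end)
#4 stroke→Sf2  (Sf2: flow source, stroke at near end)
#6 stroke→J3  (C1: C, integral causality)
#2 stroke→J2  (common-e at J3 fixed by 6)
#1 stroke→TF1  (J2 effort already set via bond 2)
#0 stroke→J1  (TF1: transformer flips bond 1)
#5 stroke→R1  (closing 1-jn rule on J1)

β0 →J1
β1 →TF1
β2 →J2
β3 →Sf1
β4 →Sf2
β5 →R1
β6 →J3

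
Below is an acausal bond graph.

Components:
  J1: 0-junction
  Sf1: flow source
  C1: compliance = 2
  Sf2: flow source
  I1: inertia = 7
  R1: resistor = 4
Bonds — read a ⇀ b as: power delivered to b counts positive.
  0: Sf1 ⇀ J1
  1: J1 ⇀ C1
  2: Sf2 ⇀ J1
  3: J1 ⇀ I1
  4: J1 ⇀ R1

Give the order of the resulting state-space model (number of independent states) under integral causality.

2  (C1, I1 all integral)

β0 stroke→Sf1  (Sf1: flow source, stroke at near end)
β2 stroke→Sf2  (Sf2: flow source, stroke at near end)
β1 stroke→J1  (C1: C, integral causality)
β3 stroke→I1  (J1 effort already set via bond 1)
β4 stroke→R1  (J1 effort already set via bond 1)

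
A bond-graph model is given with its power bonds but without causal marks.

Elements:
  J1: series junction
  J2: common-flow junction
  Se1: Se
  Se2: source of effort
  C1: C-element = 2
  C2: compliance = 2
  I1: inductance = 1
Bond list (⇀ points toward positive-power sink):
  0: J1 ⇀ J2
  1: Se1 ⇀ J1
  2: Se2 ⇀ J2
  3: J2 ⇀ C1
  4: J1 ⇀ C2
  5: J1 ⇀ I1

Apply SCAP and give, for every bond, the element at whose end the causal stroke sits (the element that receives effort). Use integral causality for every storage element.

β1 |J1  (Se1: effort source, stroke at far end)
β2 |J2  (Se2 (Se) sets effort on bond)
β3 |J2  (prefer integral on C1)
β0 |J1  (only one flow-in slot at J2)
β4 |J1  (C2 integral (e out))
β5 |I1  (J1 needs exactly one f-in)

b0 →J1
b1 →J1
b2 →J2
b3 →J2
b4 →J1
b5 →I1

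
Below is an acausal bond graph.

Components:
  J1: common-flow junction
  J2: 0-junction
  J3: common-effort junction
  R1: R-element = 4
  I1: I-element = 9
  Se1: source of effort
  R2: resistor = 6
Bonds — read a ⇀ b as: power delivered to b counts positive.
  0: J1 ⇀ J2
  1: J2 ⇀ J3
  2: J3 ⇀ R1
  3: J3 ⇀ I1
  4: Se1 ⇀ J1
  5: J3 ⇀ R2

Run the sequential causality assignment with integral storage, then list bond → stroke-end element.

#0 stroke at J2
#1 stroke at J3
#2 stroke at R1
#3 stroke at I1
#4 stroke at J1
#5 stroke at R2

#4 →J1  (source Se1 imposes e)
#0 →J2  (J1 needs exactly one f-in)
#1 →J3  (0-jn J2 has e-setter on 0)
#2 →R1  (J3 effort already set via bond 1)
#3 →I1  (J3 effort already set via bond 1)
#5 →R2  (0-jn J3 has e-setter on 1)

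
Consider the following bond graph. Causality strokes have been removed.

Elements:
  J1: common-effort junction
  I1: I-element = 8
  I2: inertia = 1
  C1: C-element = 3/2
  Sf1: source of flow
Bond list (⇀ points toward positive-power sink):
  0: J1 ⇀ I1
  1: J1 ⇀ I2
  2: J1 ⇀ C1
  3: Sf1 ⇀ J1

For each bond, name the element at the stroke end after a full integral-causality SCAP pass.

bond 0 →I1
bond 1 →I2
bond 2 →J1
bond 3 →Sf1

β3 stroke at Sf1  (Sf1 (Sf) sets flow on bond)
β0 stroke at I1  (I1: I, integral causality)
β1 stroke at I2  (I2: I, integral causality)
β2 stroke at J1  (closing 0-jn rule on J1)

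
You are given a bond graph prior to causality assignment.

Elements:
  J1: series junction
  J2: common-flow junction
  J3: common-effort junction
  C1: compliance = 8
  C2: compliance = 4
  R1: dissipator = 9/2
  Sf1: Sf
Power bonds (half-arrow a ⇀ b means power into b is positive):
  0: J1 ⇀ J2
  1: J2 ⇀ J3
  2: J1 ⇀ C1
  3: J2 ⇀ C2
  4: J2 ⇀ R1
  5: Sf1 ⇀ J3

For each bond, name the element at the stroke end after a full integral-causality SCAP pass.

β5 stroke→Sf1  (Sf1 fixes flow; stroke at Sf1)
β1 stroke→J3  (only one effort-in slot at J3)
β0 stroke→J2  (common-f at J2 fixed by 1)
β3 stroke→J2  (common-f at J2 fixed by 1)
β4 stroke→J2  (J2 flow already set via bond 1)
β2 stroke→J1  (J1: bond 0 brought flow, rest push out)

β0 |J2
β1 |J3
β2 |J1
β3 |J2
β4 |J2
β5 |Sf1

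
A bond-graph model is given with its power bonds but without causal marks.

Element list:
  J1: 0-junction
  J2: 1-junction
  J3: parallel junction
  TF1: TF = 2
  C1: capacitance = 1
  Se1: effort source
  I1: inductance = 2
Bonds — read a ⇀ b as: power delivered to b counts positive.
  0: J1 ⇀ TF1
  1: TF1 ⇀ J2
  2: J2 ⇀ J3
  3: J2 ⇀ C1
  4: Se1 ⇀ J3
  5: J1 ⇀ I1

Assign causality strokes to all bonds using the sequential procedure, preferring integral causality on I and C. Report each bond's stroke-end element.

#0 |J1
#1 |TF1
#2 |J2
#3 |J2
#4 |J3
#5 |I1

β4 stroke at J3  (Se1 fixes effort; stroke away)
β2 stroke at J2  (common-e at J3 fixed by 4)
β3 stroke at J2  (C1 integral (e out))
β1 stroke at TF1  (only one flow-in slot at J2)
β0 stroke at J1  (TF TF1: opposite of bond 1)
β5 stroke at I1  (J1 effort already set via bond 0)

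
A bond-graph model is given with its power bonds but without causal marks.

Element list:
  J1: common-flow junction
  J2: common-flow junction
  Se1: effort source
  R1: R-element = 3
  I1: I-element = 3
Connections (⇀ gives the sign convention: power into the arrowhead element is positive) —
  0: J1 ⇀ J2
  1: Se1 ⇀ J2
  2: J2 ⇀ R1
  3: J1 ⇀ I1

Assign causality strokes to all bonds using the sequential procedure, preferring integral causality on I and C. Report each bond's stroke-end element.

#0 →J1
#1 →J2
#2 →J2
#3 →I1

#1 stroke at J2  (Se1 (Se) sets effort on bond)
#3 stroke at I1  (I1 outputs flow p/I1)
#0 stroke at J1  (common-f at J1 fixed by 3)
#2 stroke at J2  (1-jn J2 has f-setter on 0)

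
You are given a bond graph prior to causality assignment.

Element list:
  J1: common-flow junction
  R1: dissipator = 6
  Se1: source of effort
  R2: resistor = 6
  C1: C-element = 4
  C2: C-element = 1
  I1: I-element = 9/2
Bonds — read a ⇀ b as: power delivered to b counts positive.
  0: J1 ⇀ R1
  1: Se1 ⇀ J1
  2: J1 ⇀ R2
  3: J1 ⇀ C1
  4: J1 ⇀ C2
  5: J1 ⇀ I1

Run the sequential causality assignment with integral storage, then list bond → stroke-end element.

bond 1 stroke→J1  (source Se1 imposes e)
bond 3 stroke→J1  (C1 integral (e out))
bond 4 stroke→J1  (C2 integral (e out))
bond 5 stroke→I1  (I1 integral (f out))
bond 0 stroke→J1  (J1 flow already set via bond 5)
bond 2 stroke→J1  (J1: bond 5 brought flow, rest push out)

#0 |J1
#1 |J1
#2 |J1
#3 |J1
#4 |J1
#5 |I1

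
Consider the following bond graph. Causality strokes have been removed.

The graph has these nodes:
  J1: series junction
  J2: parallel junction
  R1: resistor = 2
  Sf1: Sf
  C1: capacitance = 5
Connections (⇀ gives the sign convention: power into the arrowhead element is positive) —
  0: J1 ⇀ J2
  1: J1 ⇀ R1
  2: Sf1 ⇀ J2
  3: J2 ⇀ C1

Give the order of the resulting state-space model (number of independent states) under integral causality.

#2 stroke→Sf1  (Sf1: flow source, stroke at near end)
#3 stroke→J2  (C1: C, integral causality)
#0 stroke→J1  (common-e at J2 fixed by 3)
#1 stroke→R1  (only one flow-in slot at J1)

1  (C1 all integral)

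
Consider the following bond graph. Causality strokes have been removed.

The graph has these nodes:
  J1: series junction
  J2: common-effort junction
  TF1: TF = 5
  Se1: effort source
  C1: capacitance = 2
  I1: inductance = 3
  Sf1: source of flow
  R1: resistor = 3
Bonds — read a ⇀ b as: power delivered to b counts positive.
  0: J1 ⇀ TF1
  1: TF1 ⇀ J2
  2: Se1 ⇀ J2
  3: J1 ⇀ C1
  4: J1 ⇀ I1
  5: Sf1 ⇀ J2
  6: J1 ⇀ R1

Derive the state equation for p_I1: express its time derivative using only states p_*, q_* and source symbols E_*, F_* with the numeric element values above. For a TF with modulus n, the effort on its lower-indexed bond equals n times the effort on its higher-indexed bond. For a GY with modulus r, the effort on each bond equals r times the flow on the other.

dp_I1/dt = -5*E_Se1 - p_I1 - q_C1/2

β2 →J2  (Se1 (Se) sets effort on bond)
β5 →Sf1  (source Sf1 imposes f)
β1 →TF1  (J2: bond 2 brought effort, rest push out)
β0 →J1  (TF TF1: opposite of bond 1)
β3 →J1  (prefer integral on C1)
β4 →I1  (I1: I, integral causality)
β6 →J1  (J1: bond 4 brought flow, rest push out)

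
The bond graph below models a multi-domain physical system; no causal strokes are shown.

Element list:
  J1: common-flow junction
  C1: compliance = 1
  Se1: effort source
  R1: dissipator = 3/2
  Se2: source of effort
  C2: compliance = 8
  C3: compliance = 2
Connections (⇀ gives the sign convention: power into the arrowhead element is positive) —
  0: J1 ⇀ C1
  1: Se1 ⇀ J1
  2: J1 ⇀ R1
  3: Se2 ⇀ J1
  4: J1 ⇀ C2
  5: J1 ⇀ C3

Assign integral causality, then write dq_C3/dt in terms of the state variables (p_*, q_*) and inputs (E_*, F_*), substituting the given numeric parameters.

#1 stroke at J1  (Se1 (Se) sets effort on bond)
#3 stroke at J1  (Se2: effort source, stroke at far end)
#0 stroke at J1  (C1: C, integral causality)
#4 stroke at J1  (C2 outputs effort q/C2)
#5 stroke at J1  (prefer integral on C3)
#2 stroke at R1  (only one flow-in slot at J1)

dq_C3/dt = 2*E_Se1/3 + 2*E_Se2/3 - 2*q_C1/3 - q_C2/12 - q_C3/3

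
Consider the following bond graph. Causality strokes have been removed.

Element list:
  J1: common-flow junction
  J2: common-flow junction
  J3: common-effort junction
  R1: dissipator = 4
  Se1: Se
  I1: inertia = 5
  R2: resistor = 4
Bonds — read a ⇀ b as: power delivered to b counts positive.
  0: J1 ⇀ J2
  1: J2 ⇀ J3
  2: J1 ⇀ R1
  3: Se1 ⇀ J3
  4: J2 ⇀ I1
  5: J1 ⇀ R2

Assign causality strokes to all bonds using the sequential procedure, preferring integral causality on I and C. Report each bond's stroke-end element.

β0 →J2
β1 →J2
β2 →J1
β3 →J3
β4 →I1
β5 →J1

#3 →J3  (source Se1 imposes e)
#1 →J2  (J3 effort already set via bond 3)
#4 →I1  (I1: I, integral causality)
#0 →J2  (J2: bond 4 brought flow, rest push out)
#2 →J1  (J1 flow already set via bond 0)
#5 →J1  (common-f at J1 fixed by 0)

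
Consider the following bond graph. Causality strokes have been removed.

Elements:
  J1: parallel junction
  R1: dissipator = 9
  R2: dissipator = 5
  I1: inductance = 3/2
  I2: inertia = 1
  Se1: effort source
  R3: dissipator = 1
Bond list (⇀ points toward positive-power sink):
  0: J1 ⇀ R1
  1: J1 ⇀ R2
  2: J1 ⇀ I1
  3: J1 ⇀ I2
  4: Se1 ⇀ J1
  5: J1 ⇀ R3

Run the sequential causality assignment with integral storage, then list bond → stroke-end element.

β4 |J1  (source Se1 imposes e)
β0 |R1  (J1: bond 4 brought effort, rest push out)
β1 |R2  (J1 effort already set via bond 4)
β2 |I1  (0-jn J1 has e-setter on 4)
β3 |I2  (common-e at J1 fixed by 4)
β5 |R3  (J1 effort already set via bond 4)

b0 stroke at R1
b1 stroke at R2
b2 stroke at I1
b3 stroke at I2
b4 stroke at J1
b5 stroke at R3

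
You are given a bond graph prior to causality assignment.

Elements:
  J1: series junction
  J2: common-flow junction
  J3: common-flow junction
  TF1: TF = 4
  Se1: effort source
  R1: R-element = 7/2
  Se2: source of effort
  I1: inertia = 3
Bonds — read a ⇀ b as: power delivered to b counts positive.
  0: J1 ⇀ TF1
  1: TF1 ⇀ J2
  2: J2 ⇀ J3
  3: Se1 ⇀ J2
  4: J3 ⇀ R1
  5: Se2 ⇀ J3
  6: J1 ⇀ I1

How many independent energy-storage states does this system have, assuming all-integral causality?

#3 |J2  (Se1 (Se) sets effort on bond)
#5 |J3  (source Se2 imposes e)
#6 |I1  (prefer integral on I1)
#0 |J1  (J1 flow already set via bond 6)
#1 |TF1  (TF1 one-in-one-out from 0)
#2 |J2  (common-f at J2 fixed by 1)
#4 |J3  (common-f at J3 fixed by 2)

1  (I1 all integral)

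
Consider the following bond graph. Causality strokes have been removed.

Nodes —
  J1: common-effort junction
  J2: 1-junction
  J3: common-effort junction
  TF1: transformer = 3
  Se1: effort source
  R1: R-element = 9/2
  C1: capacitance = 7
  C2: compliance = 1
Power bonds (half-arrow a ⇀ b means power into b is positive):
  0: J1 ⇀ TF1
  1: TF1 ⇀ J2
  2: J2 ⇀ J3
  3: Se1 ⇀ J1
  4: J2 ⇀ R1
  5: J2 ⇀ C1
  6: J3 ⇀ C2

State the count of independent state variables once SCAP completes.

2  (C1, C2 all integral)

β3 →J1  (Se1 (Se) sets effort on bond)
β0 →TF1  (0-jn J1 has e-setter on 3)
β1 →J2  (TF1 one-in-one-out from 0)
β5 →J2  (C1: C, integral causality)
β6 →J3  (C2 outputs effort q/C2)
β2 →J2  (0-jn J3 has e-setter on 6)
β4 →R1  (J2: last free bond brings flow in)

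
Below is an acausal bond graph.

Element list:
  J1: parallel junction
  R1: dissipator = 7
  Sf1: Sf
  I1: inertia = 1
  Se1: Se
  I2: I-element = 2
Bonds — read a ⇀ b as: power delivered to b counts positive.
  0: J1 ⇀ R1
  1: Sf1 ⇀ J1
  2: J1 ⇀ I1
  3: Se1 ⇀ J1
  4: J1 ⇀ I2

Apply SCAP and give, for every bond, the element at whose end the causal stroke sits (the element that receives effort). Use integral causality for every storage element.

#0 →R1
#1 →Sf1
#2 →I1
#3 →J1
#4 →I2

#1 →Sf1  (source Sf1 imposes f)
#3 →J1  (Se1 fixes effort; stroke away)
#0 →R1  (common-e at J1 fixed by 3)
#2 →I1  (J1 effort already set via bond 3)
#4 →I2  (J1: bond 3 brought effort, rest push out)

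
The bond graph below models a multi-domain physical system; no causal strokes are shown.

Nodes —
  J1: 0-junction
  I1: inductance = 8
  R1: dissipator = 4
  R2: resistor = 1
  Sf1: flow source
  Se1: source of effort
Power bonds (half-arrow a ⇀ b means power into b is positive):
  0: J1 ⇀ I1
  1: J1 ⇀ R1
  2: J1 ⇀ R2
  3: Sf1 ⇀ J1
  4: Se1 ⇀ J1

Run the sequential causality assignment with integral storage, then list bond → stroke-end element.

bond 3 stroke→Sf1  (source Sf1 imposes f)
bond 4 stroke→J1  (Se1: effort source, stroke at far end)
bond 0 stroke→I1  (0-jn J1 has e-setter on 4)
bond 1 stroke→R1  (common-e at J1 fixed by 4)
bond 2 stroke→R2  (J1 effort already set via bond 4)

#0 stroke→I1
#1 stroke→R1
#2 stroke→R2
#3 stroke→Sf1
#4 stroke→J1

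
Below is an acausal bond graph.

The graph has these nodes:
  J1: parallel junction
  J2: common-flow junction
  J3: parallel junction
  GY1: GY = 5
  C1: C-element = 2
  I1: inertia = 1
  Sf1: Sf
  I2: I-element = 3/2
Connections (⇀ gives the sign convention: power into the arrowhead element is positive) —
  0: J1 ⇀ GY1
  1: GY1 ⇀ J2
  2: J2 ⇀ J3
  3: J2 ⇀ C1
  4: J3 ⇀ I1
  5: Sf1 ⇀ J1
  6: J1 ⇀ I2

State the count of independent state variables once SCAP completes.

3  (C1, I1, I2 all integral)

#5 |Sf1  (source Sf1 imposes f)
#3 |J2  (C1 integral (e out))
#4 |I1  (I1: I, integral causality)
#2 |J3  (J3: last free bond brings effort in)
#1 |J2  (common-f at J2 fixed by 2)
#0 |J1  (GY1 both-in/both-out from 1)
#6 |I2  (common-e at J1 fixed by 0)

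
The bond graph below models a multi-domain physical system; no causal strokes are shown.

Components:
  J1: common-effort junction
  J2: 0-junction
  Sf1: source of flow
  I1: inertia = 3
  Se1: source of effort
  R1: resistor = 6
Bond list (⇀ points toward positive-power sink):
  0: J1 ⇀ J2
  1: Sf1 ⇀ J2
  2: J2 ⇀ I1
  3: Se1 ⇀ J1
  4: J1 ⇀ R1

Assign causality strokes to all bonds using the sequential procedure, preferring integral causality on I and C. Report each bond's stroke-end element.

#0 stroke→J2
#1 stroke→Sf1
#2 stroke→I1
#3 stroke→J1
#4 stroke→R1

#1 stroke at Sf1  (source Sf1 imposes f)
#3 stroke at J1  (source Se1 imposes e)
#0 stroke at J2  (common-e at J1 fixed by 3)
#4 stroke at R1  (0-jn J1 has e-setter on 3)
#2 stroke at I1  (common-e at J2 fixed by 0)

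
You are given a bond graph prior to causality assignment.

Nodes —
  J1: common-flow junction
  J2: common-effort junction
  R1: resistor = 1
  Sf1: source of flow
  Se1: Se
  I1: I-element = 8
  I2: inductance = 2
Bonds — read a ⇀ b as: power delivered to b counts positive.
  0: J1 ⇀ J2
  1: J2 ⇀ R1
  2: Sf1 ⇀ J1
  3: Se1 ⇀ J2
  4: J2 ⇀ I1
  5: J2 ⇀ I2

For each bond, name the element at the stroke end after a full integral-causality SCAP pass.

b2 →Sf1  (Sf1: flow source, stroke at near end)
b3 →J2  (source Se1 imposes e)
b0 →J1  (J1 flow already set via bond 2)
b1 →R1  (common-e at J2 fixed by 3)
b4 →I1  (common-e at J2 fixed by 3)
b5 →I2  (common-e at J2 fixed by 3)

#0 stroke at J1
#1 stroke at R1
#2 stroke at Sf1
#3 stroke at J2
#4 stroke at I1
#5 stroke at I2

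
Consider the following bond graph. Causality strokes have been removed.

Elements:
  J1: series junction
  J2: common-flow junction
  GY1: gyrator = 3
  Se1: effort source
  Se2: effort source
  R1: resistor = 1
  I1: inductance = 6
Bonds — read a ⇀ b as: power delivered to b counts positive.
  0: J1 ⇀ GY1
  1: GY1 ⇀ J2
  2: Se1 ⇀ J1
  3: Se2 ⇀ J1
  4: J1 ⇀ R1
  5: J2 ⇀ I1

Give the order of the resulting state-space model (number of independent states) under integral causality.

#2 |J1  (Se1 (Se) sets effort on bond)
#3 |J1  (Se2 fixes effort; stroke away)
#5 |I1  (I1: I, integral causality)
#1 |J2  (J2: bond 5 brought flow, rest push out)
#0 |J1  (GY GY1: same side as bond 1)
#4 |R1  (closing 1-jn rule on J1)

1  (I1 all integral)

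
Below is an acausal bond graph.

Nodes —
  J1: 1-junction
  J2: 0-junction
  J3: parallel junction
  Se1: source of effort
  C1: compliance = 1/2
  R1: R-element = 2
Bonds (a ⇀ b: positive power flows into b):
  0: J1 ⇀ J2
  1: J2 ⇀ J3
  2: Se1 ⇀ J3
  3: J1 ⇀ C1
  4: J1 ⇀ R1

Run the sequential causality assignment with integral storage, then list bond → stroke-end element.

β0 stroke→J1
β1 stroke→J2
β2 stroke→J3
β3 stroke→J1
β4 stroke→R1

b2 stroke→J3  (Se1 fixes effort; stroke away)
b1 stroke→J2  (0-jn J3 has e-setter on 2)
b0 stroke→J1  (common-e at J2 fixed by 1)
b3 stroke→J1  (C1 integral (e out))
b4 stroke→R1  (only one flow-in slot at J1)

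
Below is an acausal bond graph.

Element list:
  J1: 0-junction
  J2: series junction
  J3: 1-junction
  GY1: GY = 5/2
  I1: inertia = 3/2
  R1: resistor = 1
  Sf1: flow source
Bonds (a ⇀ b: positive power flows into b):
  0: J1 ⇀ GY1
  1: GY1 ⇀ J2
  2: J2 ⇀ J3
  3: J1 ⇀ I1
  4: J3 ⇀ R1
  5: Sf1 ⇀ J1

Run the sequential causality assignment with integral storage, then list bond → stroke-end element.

β5 →Sf1  (Sf1 (Sf) sets flow on bond)
β3 →I1  (prefer integral on I1)
β0 →J1  (J1 needs exactly one e-in)
β1 →J2  (GY1: gyrator matches bond 0)
β2 →J3  (J2: last free bond brings flow in)
β4 →R1  (closing 1-jn rule on J3)

#0 stroke→J1
#1 stroke→J2
#2 stroke→J3
#3 stroke→I1
#4 stroke→R1
#5 stroke→Sf1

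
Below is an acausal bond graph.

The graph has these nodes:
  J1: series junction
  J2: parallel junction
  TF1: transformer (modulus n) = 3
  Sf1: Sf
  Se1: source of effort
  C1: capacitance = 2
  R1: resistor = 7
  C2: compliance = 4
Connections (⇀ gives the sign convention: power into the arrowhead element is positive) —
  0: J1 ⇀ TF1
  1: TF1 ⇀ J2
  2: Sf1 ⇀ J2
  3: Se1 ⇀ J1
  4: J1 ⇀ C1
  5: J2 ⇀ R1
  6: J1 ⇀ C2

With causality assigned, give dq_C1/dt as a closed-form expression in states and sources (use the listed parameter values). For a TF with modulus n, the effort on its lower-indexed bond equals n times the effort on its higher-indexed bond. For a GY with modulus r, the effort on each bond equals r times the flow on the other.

b2 →Sf1  (source Sf1 imposes f)
b3 →J1  (source Se1 imposes e)
b4 →J1  (prefer integral on C1)
b6 →J1  (C2 integral (e out))
b0 →TF1  (closing 1-jn rule on J1)
b1 →J2  (TF TF1: opposite of bond 0)
b5 →R1  (common-e at J2 fixed by 1)

dq_C1/dt = E_Se1/63 - F_Sf1/3 - q_C1/126 - q_C2/252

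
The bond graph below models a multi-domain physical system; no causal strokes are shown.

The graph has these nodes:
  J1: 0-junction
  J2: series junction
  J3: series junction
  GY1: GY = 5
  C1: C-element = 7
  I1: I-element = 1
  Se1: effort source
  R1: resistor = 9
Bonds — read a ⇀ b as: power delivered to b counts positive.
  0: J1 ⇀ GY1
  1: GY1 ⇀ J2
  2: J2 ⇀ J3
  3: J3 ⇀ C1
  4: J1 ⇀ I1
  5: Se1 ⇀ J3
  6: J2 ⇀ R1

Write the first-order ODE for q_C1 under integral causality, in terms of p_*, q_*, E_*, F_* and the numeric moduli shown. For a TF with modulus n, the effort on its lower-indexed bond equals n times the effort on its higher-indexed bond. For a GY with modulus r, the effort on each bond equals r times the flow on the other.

dq_C1/dt = E_Se1/9 - 5*p_I1/9 - q_C1/63

bond 5 |J3  (source Se1 imposes e)
bond 3 |J3  (C1 integral (e out))
bond 2 |J2  (J3: last free bond brings flow in)
bond 4 |I1  (I1: I, integral causality)
bond 0 |J1  (closing 0-jn rule on J1)
bond 1 |J2  (GY1: gyrator matches bond 0)
bond 6 |R1  (closing 1-jn rule on J2)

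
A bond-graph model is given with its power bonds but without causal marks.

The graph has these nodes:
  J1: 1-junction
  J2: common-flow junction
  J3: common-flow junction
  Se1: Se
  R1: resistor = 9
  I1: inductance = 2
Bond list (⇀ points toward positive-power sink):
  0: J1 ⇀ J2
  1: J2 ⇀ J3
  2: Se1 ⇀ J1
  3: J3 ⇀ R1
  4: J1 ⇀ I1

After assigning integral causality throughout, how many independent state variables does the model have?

1  (I1 all integral)

β2 stroke→J1  (Se1 (Se) sets effort on bond)
β4 stroke→I1  (prefer integral on I1)
β0 stroke→J1  (common-f at J1 fixed by 4)
β1 stroke→J2  (J2: bond 0 brought flow, rest push out)
β3 stroke→J3  (common-f at J3 fixed by 1)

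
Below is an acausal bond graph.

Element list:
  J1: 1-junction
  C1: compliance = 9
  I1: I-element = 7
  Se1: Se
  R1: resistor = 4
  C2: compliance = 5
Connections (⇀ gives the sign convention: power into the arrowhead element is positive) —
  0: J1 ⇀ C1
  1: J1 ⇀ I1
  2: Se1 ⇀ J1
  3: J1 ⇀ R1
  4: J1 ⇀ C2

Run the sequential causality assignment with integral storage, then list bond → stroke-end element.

#0 stroke→J1
#1 stroke→I1
#2 stroke→J1
#3 stroke→J1
#4 stroke→J1

bond 2 |J1  (source Se1 imposes e)
bond 0 |J1  (C1: C, integral causality)
bond 1 |I1  (prefer integral on I1)
bond 3 |J1  (1-jn J1 has f-setter on 1)
bond 4 |J1  (J1 flow already set via bond 1)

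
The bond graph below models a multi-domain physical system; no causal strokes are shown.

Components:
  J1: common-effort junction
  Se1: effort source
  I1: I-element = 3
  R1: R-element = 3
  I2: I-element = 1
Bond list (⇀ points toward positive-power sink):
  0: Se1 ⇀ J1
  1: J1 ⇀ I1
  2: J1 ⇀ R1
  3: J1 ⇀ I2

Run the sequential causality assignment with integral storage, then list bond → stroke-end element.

bond 0 stroke at J1  (Se1 (Se) sets effort on bond)
bond 1 stroke at I1  (0-jn J1 has e-setter on 0)
bond 2 stroke at R1  (J1: bond 0 brought effort, rest push out)
bond 3 stroke at I2  (J1: bond 0 brought effort, rest push out)

#0 |J1
#1 |I1
#2 |R1
#3 |I2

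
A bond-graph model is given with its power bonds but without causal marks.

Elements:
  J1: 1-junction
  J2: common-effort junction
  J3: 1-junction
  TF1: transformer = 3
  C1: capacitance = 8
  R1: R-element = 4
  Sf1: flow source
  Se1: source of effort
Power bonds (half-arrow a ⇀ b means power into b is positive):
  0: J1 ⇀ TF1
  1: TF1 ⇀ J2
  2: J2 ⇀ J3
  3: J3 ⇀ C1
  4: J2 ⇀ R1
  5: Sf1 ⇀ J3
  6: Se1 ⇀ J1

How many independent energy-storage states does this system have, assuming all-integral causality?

1  (C1 all integral)

β5 |Sf1  (Sf1: flow source, stroke at near end)
β6 |J1  (Se1 (Se) sets effort on bond)
β0 |TF1  (J1 needs exactly one f-in)
β2 |J3  (common-f at J3 fixed by 5)
β3 |J3  (J3: bond 5 brought flow, rest push out)
β1 |J2  (TF1 one-in-one-out from 0)
β4 |R1  (J2 effort already set via bond 1)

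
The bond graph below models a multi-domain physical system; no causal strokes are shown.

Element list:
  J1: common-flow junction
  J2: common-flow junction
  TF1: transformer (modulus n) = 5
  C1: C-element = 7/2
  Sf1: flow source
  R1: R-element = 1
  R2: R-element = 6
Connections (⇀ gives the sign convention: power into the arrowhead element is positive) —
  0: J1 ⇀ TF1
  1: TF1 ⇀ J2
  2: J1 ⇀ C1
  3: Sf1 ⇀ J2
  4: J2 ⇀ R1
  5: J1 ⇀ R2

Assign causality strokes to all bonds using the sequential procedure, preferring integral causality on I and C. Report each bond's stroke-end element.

bond 3 stroke→Sf1  (Sf1 (Sf) sets flow on bond)
bond 1 stroke→J2  (1-jn J2 has f-setter on 3)
bond 4 stroke→J2  (common-f at J2 fixed by 3)
bond 0 stroke→TF1  (through TF1, causality passes straight; one stroke at TF1)
bond 2 stroke→J1  (J1: bond 0 brought flow, rest push out)
bond 5 stroke→J1  (J1: bond 0 brought flow, rest push out)

#0 →TF1
#1 →J2
#2 →J1
#3 →Sf1
#4 →J2
#5 →J1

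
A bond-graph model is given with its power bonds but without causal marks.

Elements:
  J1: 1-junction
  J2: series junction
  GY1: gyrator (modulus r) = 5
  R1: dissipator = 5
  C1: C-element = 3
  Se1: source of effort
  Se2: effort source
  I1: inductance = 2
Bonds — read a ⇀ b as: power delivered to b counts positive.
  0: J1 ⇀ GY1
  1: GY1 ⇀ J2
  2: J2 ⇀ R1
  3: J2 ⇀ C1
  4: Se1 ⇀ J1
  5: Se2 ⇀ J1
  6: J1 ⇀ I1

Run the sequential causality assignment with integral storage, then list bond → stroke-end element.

bond 0 →J1
bond 1 →J2
bond 2 →R1
bond 3 →J2
bond 4 →J1
bond 5 →J1
bond 6 →I1

#4 →J1  (Se1 fixes effort; stroke away)
#5 →J1  (Se2: effort source, stroke at far end)
#3 →J2  (C1: C, integral causality)
#6 →I1  (I1: I, integral causality)
#0 →J1  (J1: bond 6 brought flow, rest push out)
#1 →J2  (through GY1, causality inverts; strokes same side of GY1)
#2 →R1  (J2 needs exactly one f-in)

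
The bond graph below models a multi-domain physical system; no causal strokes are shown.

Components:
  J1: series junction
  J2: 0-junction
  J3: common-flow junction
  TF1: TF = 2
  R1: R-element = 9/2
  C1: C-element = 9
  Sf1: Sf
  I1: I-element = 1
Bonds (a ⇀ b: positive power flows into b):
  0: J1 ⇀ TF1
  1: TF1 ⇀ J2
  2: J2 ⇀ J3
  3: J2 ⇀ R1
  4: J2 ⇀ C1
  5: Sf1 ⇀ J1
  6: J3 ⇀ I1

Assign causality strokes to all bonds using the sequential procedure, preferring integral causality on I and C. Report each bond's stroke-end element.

#0 |J1
#1 |TF1
#2 |J3
#3 |R1
#4 |J2
#5 |Sf1
#6 |I1

bond 5 →Sf1  (Sf1 (Sf) sets flow on bond)
bond 0 →J1  (common-f at J1 fixed by 5)
bond 1 →TF1  (TF TF1: opposite of bond 0)
bond 4 →J2  (C1: C, integral causality)
bond 2 →J3  (common-e at J2 fixed by 4)
bond 3 →R1  (common-e at J2 fixed by 4)
bond 6 →I1  (J3 needs exactly one f-in)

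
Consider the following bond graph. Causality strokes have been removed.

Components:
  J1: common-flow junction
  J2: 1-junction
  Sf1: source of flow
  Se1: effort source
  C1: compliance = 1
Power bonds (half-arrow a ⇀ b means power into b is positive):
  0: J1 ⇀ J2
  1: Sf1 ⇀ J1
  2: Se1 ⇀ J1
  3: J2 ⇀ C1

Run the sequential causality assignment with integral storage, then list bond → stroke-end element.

bond 0 stroke at J1
bond 1 stroke at Sf1
bond 2 stroke at J1
bond 3 stroke at J2

bond 1 stroke→Sf1  (Sf1 (Sf) sets flow on bond)
bond 2 stroke→J1  (Se1: effort source, stroke at far end)
bond 0 stroke→J1  (1-jn J1 has f-setter on 1)
bond 3 stroke→J2  (J2 flow already set via bond 0)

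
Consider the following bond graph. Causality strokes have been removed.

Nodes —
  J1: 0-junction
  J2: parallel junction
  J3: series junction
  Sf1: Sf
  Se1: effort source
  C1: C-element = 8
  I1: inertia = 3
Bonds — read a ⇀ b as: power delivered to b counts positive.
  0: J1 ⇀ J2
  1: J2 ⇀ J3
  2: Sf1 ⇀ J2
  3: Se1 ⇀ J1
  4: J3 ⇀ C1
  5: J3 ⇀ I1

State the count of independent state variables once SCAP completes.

2  (C1, I1 all integral)

β2 →Sf1  (source Sf1 imposes f)
β3 →J1  (source Se1 imposes e)
β0 →J2  (J1: bond 3 brought effort, rest push out)
β1 →J3  (J2: bond 0 brought effort, rest push out)
β4 →J3  (C1: C, integral causality)
β5 →I1  (closing 1-jn rule on J3)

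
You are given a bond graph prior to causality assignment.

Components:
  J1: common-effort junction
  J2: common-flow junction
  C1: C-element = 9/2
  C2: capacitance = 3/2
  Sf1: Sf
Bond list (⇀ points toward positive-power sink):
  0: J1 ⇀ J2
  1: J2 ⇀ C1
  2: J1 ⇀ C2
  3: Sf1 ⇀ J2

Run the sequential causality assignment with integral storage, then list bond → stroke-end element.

#0 →J2
#1 →J2
#2 →J1
#3 →Sf1

b3 |Sf1  (source Sf1 imposes f)
b0 |J2  (1-jn J2 has f-setter on 3)
b1 |J2  (common-f at J2 fixed by 3)
b2 |J1  (only one effort-in slot at J1)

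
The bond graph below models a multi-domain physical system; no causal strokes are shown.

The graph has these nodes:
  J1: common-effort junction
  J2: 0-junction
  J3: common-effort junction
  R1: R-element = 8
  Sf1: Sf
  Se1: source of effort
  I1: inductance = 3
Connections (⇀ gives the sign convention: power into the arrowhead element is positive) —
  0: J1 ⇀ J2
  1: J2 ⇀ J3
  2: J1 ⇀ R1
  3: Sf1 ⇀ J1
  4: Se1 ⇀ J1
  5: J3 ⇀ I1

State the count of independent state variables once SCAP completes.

1  (I1 all integral)

bond 3 →Sf1  (Sf1 (Sf) sets flow on bond)
bond 4 →J1  (Se1: effort source, stroke at far end)
bond 0 →J2  (common-e at J1 fixed by 4)
bond 2 →R1  (common-e at J1 fixed by 4)
bond 1 →J3  (J2 effort already set via bond 0)
bond 5 →I1  (J3 effort already set via bond 1)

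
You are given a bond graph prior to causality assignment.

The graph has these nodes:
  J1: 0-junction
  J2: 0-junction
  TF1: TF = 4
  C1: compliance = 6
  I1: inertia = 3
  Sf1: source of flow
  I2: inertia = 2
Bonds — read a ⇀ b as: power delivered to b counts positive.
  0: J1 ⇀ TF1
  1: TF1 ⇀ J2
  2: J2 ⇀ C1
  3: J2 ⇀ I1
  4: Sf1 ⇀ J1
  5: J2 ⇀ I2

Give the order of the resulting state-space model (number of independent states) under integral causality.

#4 |Sf1  (Sf1 (Sf) sets flow on bond)
#0 |J1  (J1 needs exactly one e-in)
#1 |TF1  (TF TF1: opposite of bond 0)
#2 |J2  (C1 outputs effort q/C1)
#3 |I1  (J2 effort already set via bond 2)
#5 |I2  (J2 effort already set via bond 2)

3  (C1, I1, I2 all integral)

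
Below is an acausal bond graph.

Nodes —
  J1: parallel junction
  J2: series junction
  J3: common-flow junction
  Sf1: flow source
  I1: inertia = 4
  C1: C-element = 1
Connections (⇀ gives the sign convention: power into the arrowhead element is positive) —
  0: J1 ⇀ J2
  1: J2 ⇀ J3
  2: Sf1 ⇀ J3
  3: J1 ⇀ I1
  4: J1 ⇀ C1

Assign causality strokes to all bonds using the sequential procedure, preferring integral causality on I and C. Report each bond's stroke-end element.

b2 →Sf1  (Sf1 fixes flow; stroke at Sf1)
b1 →J3  (J3 flow already set via bond 2)
b0 →J2  (common-f at J2 fixed by 1)
b3 →I1  (prefer integral on I1)
b4 →J1  (closing 0-jn rule on J1)

bond 0 stroke→J2
bond 1 stroke→J3
bond 2 stroke→Sf1
bond 3 stroke→I1
bond 4 stroke→J1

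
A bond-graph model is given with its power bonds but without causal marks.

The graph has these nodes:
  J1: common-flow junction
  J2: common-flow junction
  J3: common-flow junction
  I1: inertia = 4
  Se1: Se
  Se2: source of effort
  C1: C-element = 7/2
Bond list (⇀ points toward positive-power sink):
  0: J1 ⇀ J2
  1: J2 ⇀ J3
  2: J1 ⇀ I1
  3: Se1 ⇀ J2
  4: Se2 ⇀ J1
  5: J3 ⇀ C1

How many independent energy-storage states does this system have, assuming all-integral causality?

β3 |J2  (Se1 fixes effort; stroke away)
β4 |J1  (Se2 fixes effort; stroke away)
β2 |I1  (prefer integral on I1)
β0 |J1  (common-f at J1 fixed by 2)
β1 |J2  (1-jn J2 has f-setter on 0)
β5 |J3  (J3 flow already set via bond 1)

2  (C1, I1 all integral)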